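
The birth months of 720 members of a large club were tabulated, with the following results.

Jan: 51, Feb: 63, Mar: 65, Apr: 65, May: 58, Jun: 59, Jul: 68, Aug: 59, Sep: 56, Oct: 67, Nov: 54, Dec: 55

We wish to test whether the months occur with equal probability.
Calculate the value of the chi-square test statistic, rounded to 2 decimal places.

Under H₀ each category has probability 1/12, so each expected count is 720/12 = 60.
cat         O        E   (O−E)²/E
Jan        51       60      1.350
Feb        63       60      0.150
Mar        65       60      0.417
Apr        65       60      0.417
May        58       60      0.067
Jun        59       60      0.017
Jul        68       60      1.067
Aug        59       60      0.017
Sep        56       60      0.267
Oct        67       60      0.817
Nov        54       60      0.600
Dec        55       60      0.417
Sum = 5.60

5.60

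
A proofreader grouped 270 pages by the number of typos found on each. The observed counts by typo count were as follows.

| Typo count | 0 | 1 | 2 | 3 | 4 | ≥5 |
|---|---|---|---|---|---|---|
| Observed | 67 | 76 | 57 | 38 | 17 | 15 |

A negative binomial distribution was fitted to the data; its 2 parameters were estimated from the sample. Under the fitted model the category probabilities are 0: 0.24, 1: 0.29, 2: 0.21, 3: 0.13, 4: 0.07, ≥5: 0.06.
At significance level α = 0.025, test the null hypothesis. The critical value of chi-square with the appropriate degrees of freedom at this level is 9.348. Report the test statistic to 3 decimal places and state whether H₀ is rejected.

0.663; do not reject

Expected counts E_i = n·p_i: 270×0.24 = 64.8, 270×0.29 = 78.3, 270×0.21 = 56.7, 270×0.13 = 35.1, 270×0.07 = 18.9, 270×0.06 = 16.2.
cat         O        E   (O−E)²/E
0          67     64.8     0.0747
1          76     78.3     0.0676
2          57     56.7     0.0016
3          38     35.1     0.2396
4          17     18.9     0.1910
≥5         15     16.2     0.0889
Sum = 0.663
df = 3. Since 0.663 < 9.348, we do not reject H₀.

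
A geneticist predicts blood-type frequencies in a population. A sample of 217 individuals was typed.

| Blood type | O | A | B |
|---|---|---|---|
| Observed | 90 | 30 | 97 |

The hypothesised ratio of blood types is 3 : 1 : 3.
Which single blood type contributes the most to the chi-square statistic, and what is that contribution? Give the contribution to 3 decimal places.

B, 0.172

Ratio total = 7. Expected counts: 217×3/7 = 93, 217×1/7 = 31, 217×3/7 = 93.
χ² = (90−93)²/93 + (30−31)²/31 + (97−93)²/93
   = 0.0968 + 0.0323 + 0.1720
The largest term is for B: 0.172.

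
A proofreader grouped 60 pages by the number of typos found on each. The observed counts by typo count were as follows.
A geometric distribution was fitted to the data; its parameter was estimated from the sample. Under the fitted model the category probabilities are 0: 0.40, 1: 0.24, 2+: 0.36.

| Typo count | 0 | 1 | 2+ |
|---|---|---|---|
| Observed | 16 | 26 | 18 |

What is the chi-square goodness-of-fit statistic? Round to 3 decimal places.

Expected counts E_i = n·p_i: 60×0.40 = 24, 60×0.24 = 14.4, 60×0.36 = 21.6.
0: (16 − 24)²/24 = 64/24 = 2.6667
1: (26 − 14.4)²/14.4 = 134.56/14.4 = 9.3444
2+: (18 − 21.6)²/21.6 = 12.96/21.6 = 0.6000
Sum = 12.611

12.611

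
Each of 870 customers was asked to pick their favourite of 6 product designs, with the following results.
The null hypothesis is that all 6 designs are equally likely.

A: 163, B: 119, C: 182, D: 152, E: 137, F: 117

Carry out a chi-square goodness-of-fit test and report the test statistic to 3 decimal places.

Expected count for each of the 6 categories: 870/6 = 145.
A: (163 − 145)²/145 = 324/145 = 2.2345
B: (119 − 145)²/145 = 676/145 = 4.6621
C: (182 − 145)²/145 = 1369/145 = 9.4414
D: (152 − 145)²/145 = 49/145 = 0.3379
E: (137 − 145)²/145 = 64/145 = 0.4414
F: (117 − 145)²/145 = 784/145 = 5.4069
Sum = 22.524

22.524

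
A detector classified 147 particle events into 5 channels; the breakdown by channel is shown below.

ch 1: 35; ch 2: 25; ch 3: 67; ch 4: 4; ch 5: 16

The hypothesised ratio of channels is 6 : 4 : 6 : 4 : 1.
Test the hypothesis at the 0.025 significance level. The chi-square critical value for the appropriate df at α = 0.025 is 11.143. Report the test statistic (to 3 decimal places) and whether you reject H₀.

Ratio total = 21. Expected counts: 147×6/21 = 42, 147×4/21 = 28, 147×6/21 = 42, 147×4/21 = 28, 147×1/21 = 7.
cat         O        E   (O−E)²/E
ch 1       35       42     1.1667
ch 2       25       28     0.3214
ch 3       67       42    14.8810
ch 4        4       28    20.5714
ch 5       16        7    11.5714
Sum = 48.512
df = 4. Since 48.512 > 11.143, we reject H₀.

48.512; reject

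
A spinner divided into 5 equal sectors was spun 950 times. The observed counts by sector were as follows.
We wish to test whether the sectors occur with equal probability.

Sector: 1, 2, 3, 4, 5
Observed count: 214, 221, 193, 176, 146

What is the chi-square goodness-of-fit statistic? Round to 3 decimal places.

Expected count for each of the 5 categories: 950/5 = 190.
χ² = (214−190)²/190 + (221−190)²/190 + (193−190)²/190 + (176−190)²/190 + (146−190)²/190
   = 3.0316 + 5.0579 + 0.0474 + 1.0316 + 10.1895
Sum = 19.358

19.358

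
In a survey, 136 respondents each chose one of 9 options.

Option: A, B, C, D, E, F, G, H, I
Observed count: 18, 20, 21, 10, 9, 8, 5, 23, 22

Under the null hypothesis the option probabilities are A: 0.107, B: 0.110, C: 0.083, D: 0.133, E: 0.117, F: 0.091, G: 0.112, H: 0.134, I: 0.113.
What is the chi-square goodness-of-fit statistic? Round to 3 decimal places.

Expected counts E_i = n·p_i: 136×0.107 = 14.552, 136×0.110 = 14.96, 136×0.083 = 11.288, 136×0.133 = 18.088, 136×0.117 = 15.912, 136×0.091 = 12.376, 136×0.112 = 15.232, 136×0.134 = 18.224, 136×0.113 = 15.368.
cat         O        E   (O−E)²/E
A          18   14.552     0.8170
B          20    14.96     1.6980
C          21   11.288     8.3560
D          10   18.088     3.6165
E           9   15.912     3.0025
F           8   12.376     1.5473
G           5   15.232     6.8733
H          23   18.224     1.2517
I          22   15.368     2.8620
Sum = 30.024

30.024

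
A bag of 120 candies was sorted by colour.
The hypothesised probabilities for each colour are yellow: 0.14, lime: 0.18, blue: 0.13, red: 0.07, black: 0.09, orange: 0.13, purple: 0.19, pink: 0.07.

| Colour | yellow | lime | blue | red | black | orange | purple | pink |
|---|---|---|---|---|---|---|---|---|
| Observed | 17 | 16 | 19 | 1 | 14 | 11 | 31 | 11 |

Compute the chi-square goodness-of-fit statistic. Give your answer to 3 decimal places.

14.773

Expected counts E_i = n·p_i: 120×0.14 = 16.8, 120×0.18 = 21.6, 120×0.13 = 15.6, 120×0.07 = 8.4, 120×0.09 = 10.8, 120×0.13 = 15.6, 120×0.19 = 22.8, 120×0.07 = 8.4.
χ² = (17−16.8)²/16.8 + (16−21.6)²/21.6 + (19−15.6)²/15.6 + (1−8.4)²/8.4 + (14−10.8)²/10.8 + (11−15.6)²/15.6 + (31−22.8)²/22.8 + (11−8.4)²/8.4
   = 0.0024 + 1.4519 + 0.7410 + 6.5190 + 0.9481 + 1.3564 + 2.9491 + 0.8048
Sum = 14.773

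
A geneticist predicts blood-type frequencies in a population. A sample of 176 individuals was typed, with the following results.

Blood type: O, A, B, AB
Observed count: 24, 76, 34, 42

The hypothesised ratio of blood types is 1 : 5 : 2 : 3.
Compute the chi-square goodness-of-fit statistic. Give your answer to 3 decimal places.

5.075

Ratio total = 11. Expected counts: 176×1/11 = 16, 176×5/11 = 80, 176×2/11 = 32, 176×3/11 = 48.
cat         O        E   (O−E)²/E
O          24       16     4.0000
A          76       80     0.2000
B          34       32     0.1250
AB         42       48     0.7500
Sum = 5.075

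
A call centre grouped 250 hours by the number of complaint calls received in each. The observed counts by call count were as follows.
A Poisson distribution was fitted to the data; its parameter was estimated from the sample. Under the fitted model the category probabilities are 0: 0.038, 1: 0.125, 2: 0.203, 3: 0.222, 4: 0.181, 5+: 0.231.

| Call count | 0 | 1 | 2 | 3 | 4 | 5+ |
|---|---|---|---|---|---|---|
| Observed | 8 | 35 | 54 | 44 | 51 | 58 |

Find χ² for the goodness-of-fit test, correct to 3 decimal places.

4.010

Expected counts E_i = n·p_i: 250×0.038 = 9.5, 250×0.125 = 31.25, 250×0.203 = 50.75, 250×0.222 = 55.5, 250×0.181 = 45.25, 250×0.231 = 57.75.
cat         O        E   (O−E)²/E
0           8      9.5     0.2368
1          35    31.25     0.4500
2          54    50.75     0.2081
3          44     55.5     2.3829
4          51    45.25     0.7307
5+         58    57.75     0.0011
Sum = 4.010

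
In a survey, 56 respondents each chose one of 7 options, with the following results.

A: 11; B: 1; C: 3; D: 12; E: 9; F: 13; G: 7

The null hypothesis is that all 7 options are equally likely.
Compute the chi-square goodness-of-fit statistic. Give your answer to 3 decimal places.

Expected count for each of the 7 categories: 56/7 = 8.
χ² = (11−8)²/8 + (1−8)²/8 + (3−8)²/8 + (12−8)²/8 + (9−8)²/8 + (13−8)²/8 + (7−8)²/8
   = 1.1250 + 6.1250 + 3.1250 + 2.0000 + 0.1250 + 3.1250 + 0.1250
Sum = 15.750

15.750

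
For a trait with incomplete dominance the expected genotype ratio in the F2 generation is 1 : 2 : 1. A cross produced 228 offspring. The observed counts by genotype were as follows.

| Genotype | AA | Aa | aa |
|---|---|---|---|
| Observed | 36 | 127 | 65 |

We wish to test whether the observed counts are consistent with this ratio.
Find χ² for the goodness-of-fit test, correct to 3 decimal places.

Ratio total = 4. Expected counts: 228×1/4 = 57, 228×2/4 = 114, 228×1/4 = 57.
AA: (36 − 57)²/57 = 441/57 = 7.7368
Aa: (127 − 114)²/114 = 169/114 = 1.4825
aa: (65 − 57)²/57 = 64/57 = 1.1228
Sum = 10.342

10.342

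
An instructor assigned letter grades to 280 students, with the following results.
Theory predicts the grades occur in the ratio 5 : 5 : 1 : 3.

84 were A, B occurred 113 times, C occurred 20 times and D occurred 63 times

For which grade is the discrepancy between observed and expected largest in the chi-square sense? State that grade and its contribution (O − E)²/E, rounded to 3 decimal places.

Ratio total = 14. Expected counts: 280×5/14 = 100, 280×5/14 = 100, 280×1/14 = 20, 280×3/14 = 60.
cat         O        E   (O−E)²/E
A          84      100     2.5600
B         113      100     1.6900
C          20       20     0.0000
D          63       60     0.1500
The largest term is for A: 2.560.

A, 2.560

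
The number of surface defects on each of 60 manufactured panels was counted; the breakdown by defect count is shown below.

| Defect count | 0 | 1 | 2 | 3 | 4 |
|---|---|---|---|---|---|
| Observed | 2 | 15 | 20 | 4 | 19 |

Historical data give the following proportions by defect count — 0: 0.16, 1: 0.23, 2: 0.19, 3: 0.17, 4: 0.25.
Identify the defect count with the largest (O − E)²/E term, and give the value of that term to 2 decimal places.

2, 6.49

Expected counts E_i = n·p_i: 60×0.16 = 9.6, 60×0.23 = 13.8, 60×0.19 = 11.4, 60×0.17 = 10.2, 60×0.25 = 15.
χ² = (2−9.6)²/9.6 + (15−13.8)²/13.8 + (20−11.4)²/11.4 + (4−10.2)²/10.2 + (19−15)²/15
   = 6.017 + 0.104 + 6.488 + 3.769 + 1.067
The largest term is for 2: 6.49.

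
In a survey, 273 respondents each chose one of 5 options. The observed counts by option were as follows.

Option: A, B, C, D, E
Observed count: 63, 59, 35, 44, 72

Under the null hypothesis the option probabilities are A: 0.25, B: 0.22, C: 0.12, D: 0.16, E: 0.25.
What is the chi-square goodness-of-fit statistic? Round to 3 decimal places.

Expected counts E_i = n·p_i: 273×0.25 = 68.25, 273×0.22 = 60.06, 273×0.12 = 32.76, 273×0.16 = 43.68, 273×0.25 = 68.25.
A: (63 − 68.25)²/68.25 = 27.5625/68.25 = 0.4038
B: (59 − 60.06)²/60.06 = 1.1236/60.06 = 0.0187
C: (35 − 32.76)²/32.76 = 5.0176/32.76 = 0.1532
D: (44 − 43.68)²/43.68 = 0.1024/43.68 = 0.0023
E: (72 − 68.25)²/68.25 = 14.0625/68.25 = 0.2060
Sum = 0.784

0.784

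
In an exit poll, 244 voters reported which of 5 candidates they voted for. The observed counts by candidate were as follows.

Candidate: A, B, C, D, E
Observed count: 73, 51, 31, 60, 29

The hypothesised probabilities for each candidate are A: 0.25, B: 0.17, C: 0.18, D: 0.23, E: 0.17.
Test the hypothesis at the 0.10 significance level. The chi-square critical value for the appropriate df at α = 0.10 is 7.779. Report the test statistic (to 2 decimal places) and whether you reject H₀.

Expected counts E_i = n·p_i: 244×0.25 = 61, 244×0.17 = 41.48, 244×0.18 = 43.92, 244×0.23 = 56.12, 244×0.17 = 41.48.
A: (73 − 61)²/61 = 144/61 = 2.361
B: (51 − 41.48)²/41.48 = 90.6304/41.48 = 2.185
C: (31 − 43.92)²/43.92 = 166.9264/43.92 = 3.801
D: (60 − 56.12)²/56.12 = 15.0544/56.12 = 0.268
E: (29 − 41.48)²/41.48 = 155.7504/41.48 = 3.755
Sum = 12.37
df = 4. Since 12.37 > 7.779, we reject H₀.

12.37; reject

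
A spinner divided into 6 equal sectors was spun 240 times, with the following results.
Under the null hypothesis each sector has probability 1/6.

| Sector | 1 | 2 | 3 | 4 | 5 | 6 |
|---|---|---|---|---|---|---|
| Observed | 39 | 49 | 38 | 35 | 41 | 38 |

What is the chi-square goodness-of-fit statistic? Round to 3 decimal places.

2.900

Under H₀ each category has probability 1/6, so each expected count is 240/6 = 40.
1: (39 − 40)²/40 = 1/40 = 0.0250
2: (49 − 40)²/40 = 81/40 = 2.0250
3: (38 − 40)²/40 = 4/40 = 0.1000
4: (35 − 40)²/40 = 25/40 = 0.6250
5: (41 − 40)²/40 = 1/40 = 0.0250
6: (38 − 40)²/40 = 4/40 = 0.1000
Sum = 2.900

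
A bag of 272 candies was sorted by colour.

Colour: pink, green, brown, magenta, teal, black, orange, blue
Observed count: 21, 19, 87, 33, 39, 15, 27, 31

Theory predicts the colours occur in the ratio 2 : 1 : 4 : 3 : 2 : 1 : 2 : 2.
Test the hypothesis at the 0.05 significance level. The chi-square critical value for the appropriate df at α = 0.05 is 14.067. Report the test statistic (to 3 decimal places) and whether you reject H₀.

Ratio total = 17. Expected counts: 272×2/17 = 32, 272×1/17 = 16, 272×4/17 = 64, 272×3/17 = 48, 272×2/17 = 32, 272×1/17 = 16, 272×2/17 = 32, 272×2/17 = 32.
χ² = (21−32)²/32 + (19−16)²/16 + (87−64)²/64 + (33−48)²/48 + (39−32)²/32 + (15−16)²/16 + (27−32)²/32 + (31−32)²/32
   = 3.7813 + 0.5625 + 8.2656 + 4.6875 + 1.5313 + 0.0625 + 0.7813 + 0.0313
Sum = 19.703
df = 7. Since 19.703 > 14.067, we reject H₀.

19.703; reject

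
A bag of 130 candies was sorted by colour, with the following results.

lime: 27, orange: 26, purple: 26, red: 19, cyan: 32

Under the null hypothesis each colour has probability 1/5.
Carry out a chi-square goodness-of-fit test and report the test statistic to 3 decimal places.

Under H₀ each category has probability 1/5, so each expected count is 130/5 = 26.
χ² = (27−26)²/26 + (26−26)²/26 + (26−26)²/26 + (19−26)²/26 + (32−26)²/26
   = 0.0385 + 0.0000 + 0.0000 + 1.8846 + 1.3846
Sum = 3.308

3.308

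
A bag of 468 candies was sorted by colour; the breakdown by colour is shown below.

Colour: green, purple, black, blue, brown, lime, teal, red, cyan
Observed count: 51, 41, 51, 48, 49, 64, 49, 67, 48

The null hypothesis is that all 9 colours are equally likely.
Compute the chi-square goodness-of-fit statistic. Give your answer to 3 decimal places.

10.423

Expected count for each of the 9 categories: 468/9 = 52.
cat         O        E   (O−E)²/E
green      51       52     0.0192
purple     41       52     2.3269
black      51       52     0.0192
blue       48       52     0.3077
brown      49       52     0.1731
lime       64       52     2.7692
teal       49       52     0.1731
red        67       52     4.3269
cyan       48       52     0.3077
Sum = 10.423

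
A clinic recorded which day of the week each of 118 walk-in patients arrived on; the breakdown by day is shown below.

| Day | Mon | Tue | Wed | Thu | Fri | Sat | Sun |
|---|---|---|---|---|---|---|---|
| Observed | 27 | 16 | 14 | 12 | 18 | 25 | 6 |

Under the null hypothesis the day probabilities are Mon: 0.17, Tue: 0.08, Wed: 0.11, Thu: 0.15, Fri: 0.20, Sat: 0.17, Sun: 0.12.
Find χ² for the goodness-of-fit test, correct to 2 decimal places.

Expected counts E_i = n·p_i: 118×0.17 = 20.06, 118×0.08 = 9.44, 118×0.11 = 12.98, 118×0.15 = 17.7, 118×0.20 = 23.6, 118×0.17 = 20.06, 118×0.12 = 14.16.
χ² = (27−20.06)²/20.06 + (16−9.44)²/9.44 + (14−12.98)²/12.98 + (12−17.7)²/17.7 + (18−23.6)²/23.6 + (25−20.06)²/20.06 + (6−14.16)²/14.16
   = 2.401 + 4.559 + 0.080 + 1.836 + 1.329 + 1.217 + 4.702
Sum = 16.12

16.12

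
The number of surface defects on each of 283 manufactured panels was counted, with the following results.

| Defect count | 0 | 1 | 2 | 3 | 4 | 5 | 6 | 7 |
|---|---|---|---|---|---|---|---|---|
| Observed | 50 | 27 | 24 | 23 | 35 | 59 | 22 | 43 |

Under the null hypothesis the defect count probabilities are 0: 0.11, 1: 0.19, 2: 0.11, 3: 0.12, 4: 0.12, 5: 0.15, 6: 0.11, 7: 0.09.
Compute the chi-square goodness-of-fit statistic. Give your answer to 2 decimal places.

Expected counts E_i = n·p_i: 283×0.11 = 31.13, 283×0.19 = 53.77, 283×0.11 = 31.13, 283×0.12 = 33.96, 283×0.12 = 33.96, 283×0.15 = 42.45, 283×0.11 = 31.13, 283×0.09 = 25.47.
cat         O        E   (O−E)²/E
0          50    31.13     11.438
1          27    53.77     13.328
2          24    31.13      1.633
3          23    33.96      3.537
4          35    33.96      0.032
5          59    42.45      6.452
6          22    31.13      2.678
7          43    25.47     12.065
Sum = 51.16

51.16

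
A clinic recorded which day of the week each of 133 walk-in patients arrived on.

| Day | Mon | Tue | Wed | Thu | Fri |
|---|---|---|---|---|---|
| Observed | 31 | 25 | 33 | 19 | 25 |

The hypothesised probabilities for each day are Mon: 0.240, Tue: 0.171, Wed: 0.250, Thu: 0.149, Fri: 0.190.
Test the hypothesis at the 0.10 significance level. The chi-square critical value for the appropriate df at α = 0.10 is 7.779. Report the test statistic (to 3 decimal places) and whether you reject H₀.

0.289; do not reject

Expected counts E_i = n·p_i: 133×0.240 = 31.92, 133×0.171 = 22.743, 133×0.250 = 33.25, 133×0.149 = 19.817, 133×0.190 = 25.27.
Mon: (31 − 31.92)²/31.92 = 0.8464/31.92 = 0.0265
Tue: (25 − 22.743)²/22.743 = 5.094049/22.743 = 0.2240
Wed: (33 − 33.25)²/33.25 = 0.0625/33.25 = 0.0019
Thu: (19 − 19.817)²/19.817 = 0.667489/19.817 = 0.0337
Fri: (25 − 25.27)²/25.27 = 0.0729/25.27 = 0.0029
Sum = 0.289
df = 4. Since 0.289 < 7.779, we do not reject H₀.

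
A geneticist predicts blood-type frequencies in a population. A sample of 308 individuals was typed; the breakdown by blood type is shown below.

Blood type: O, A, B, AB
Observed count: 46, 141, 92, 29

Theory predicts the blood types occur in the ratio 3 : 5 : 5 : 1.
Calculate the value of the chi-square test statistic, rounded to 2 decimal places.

Ratio total = 14. Expected counts: 308×3/14 = 66, 308×5/14 = 110, 308×5/14 = 110, 308×1/14 = 22.
O: (46 − 66)²/66 = 400/66 = 6.061
A: (141 − 110)²/110 = 961/110 = 8.736
B: (92 − 110)²/110 = 324/110 = 2.945
AB: (29 − 22)²/22 = 49/22 = 2.227
Sum = 19.97

19.97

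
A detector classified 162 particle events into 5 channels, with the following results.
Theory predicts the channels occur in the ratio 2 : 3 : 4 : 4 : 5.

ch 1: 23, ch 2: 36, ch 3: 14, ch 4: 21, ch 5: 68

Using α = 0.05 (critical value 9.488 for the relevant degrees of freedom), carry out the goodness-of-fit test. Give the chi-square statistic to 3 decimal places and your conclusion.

Ratio total = 18. Expected counts: 162×2/18 = 18, 162×3/18 = 27, 162×4/18 = 36, 162×4/18 = 36, 162×5/18 = 45.
χ² = (23−18)²/18 + (36−27)²/27 + (14−36)²/36 + (21−36)²/36 + (68−45)²/45
   = 1.3889 + 3.0000 + 13.4444 + 6.2500 + 11.7556
Sum = 35.839
df = 4. Since 35.839 > 9.488, we reject H₀.

35.839; reject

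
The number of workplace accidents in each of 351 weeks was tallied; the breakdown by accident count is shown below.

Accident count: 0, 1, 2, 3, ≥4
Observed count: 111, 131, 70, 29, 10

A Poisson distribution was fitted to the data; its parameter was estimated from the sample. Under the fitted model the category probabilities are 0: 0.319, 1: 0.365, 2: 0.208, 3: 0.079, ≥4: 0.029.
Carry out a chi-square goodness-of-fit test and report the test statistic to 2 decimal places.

0.26

Expected counts E_i = n·p_i: 351×0.319 = 111.969, 351×0.365 = 128.115, 351×0.208 = 73.008, 351×0.079 = 27.729, 351×0.029 = 10.179.
cat         O        E   (O−E)²/E
0         111  111.969      0.008
1         131  128.115      0.065
2          70   73.008      0.124
3          29   27.729      0.058
≥4         10   10.179      0.003
Sum = 0.26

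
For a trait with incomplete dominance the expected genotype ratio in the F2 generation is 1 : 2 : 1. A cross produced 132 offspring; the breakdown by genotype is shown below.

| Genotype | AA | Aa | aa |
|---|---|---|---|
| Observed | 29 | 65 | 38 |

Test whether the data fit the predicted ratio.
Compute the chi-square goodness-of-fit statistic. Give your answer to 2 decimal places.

Ratio total = 4. Expected counts: 132×1/4 = 33, 132×2/4 = 66, 132×1/4 = 33.
χ² = (29−33)²/33 + (65−66)²/66 + (38−33)²/33
   = 0.485 + 0.015 + 0.758
Sum = 1.26

1.26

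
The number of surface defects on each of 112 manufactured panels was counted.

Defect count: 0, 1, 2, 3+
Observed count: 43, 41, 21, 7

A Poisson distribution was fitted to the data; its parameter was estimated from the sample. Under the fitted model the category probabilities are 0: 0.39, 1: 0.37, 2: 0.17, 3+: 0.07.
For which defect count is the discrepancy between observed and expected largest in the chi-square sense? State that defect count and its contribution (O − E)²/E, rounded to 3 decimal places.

2, 0.202

Expected counts E_i = n·p_i: 112×0.39 = 43.68, 112×0.37 = 41.44, 112×0.17 = 19.04, 112×0.07 = 7.84.
χ² = (43−43.68)²/43.68 + (41−41.44)²/41.44 + (21−19.04)²/19.04 + (7−7.84)²/7.84
   = 0.0106 + 0.0047 + 0.2018 + 0.0900
The largest term is for 2: 0.202.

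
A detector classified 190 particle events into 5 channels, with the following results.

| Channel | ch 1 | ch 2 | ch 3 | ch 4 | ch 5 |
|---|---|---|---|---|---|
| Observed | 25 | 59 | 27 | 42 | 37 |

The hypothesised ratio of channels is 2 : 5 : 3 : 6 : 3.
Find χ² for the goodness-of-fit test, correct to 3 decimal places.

10.203

Ratio total = 19. Expected counts: 190×2/19 = 20, 190×5/19 = 50, 190×3/19 = 30, 190×6/19 = 60, 190×3/19 = 30.
cat         O        E   (O−E)²/E
ch 1       25       20     1.2500
ch 2       59       50     1.6200
ch 3       27       30     0.3000
ch 4       42       60     5.4000
ch 5       37       30     1.6333
Sum = 10.203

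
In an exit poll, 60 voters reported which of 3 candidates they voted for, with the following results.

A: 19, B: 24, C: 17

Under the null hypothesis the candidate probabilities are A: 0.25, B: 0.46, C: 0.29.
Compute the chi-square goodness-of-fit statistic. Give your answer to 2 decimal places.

Expected counts E_i = n·p_i: 60×0.25 = 15, 60×0.46 = 27.6, 60×0.29 = 17.4.
cat         O        E   (O−E)²/E
A          19       15      1.067
B          24     27.6      0.470
C          17     17.4      0.009
Sum = 1.55

1.55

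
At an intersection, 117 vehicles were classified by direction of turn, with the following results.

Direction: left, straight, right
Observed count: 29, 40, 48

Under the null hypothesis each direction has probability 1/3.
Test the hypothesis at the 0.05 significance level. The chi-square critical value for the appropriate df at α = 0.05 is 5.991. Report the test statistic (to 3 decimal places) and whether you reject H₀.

Under H₀ each category has probability 1/3, so each expected count is 117/3 = 39.
χ² = (29−39)²/39 + (40−39)²/39 + (48−39)²/39
   = 2.5641 + 0.0256 + 2.0769
Sum = 4.667
df = 2. Since 4.667 < 5.991, we do not reject H₀.

4.667; do not reject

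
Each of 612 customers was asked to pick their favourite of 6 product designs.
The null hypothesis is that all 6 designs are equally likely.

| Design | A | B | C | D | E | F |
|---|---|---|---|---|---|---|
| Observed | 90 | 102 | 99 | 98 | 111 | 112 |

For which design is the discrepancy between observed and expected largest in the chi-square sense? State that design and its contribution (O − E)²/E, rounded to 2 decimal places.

Under H₀ each category has probability 1/6, so each expected count is 612/6 = 102.
A: (90 − 102)²/102 = 144/102 = 1.412
B: (102 − 102)²/102 = 0/102 = 0.000
C: (99 − 102)²/102 = 9/102 = 0.088
D: (98 − 102)²/102 = 16/102 = 0.157
E: (111 − 102)²/102 = 81/102 = 0.794
F: (112 − 102)²/102 = 100/102 = 0.980
The largest term is for A: 1.41.

A, 1.41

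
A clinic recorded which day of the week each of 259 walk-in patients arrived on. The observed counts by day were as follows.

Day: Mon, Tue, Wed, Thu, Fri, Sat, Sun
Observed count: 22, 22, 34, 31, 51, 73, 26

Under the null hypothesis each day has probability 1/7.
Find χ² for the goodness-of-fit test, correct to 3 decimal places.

56.973

Under H₀ each category has probability 1/7, so each expected count is 259/7 = 37.
Mon: (22 − 37)²/37 = 225/37 = 6.0811
Tue: (22 − 37)²/37 = 225/37 = 6.0811
Wed: (34 − 37)²/37 = 9/37 = 0.2432
Thu: (31 − 37)²/37 = 36/37 = 0.9730
Fri: (51 − 37)²/37 = 196/37 = 5.2973
Sat: (73 − 37)²/37 = 1296/37 = 35.0270
Sun: (26 − 37)²/37 = 121/37 = 3.2703
Sum = 56.973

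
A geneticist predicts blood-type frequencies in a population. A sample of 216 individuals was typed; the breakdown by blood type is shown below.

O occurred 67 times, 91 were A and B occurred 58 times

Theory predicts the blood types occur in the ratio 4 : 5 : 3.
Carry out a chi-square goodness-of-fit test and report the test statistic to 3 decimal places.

Ratio total = 12. Expected counts: 216×4/12 = 72, 216×5/12 = 90, 216×3/12 = 54.
O: (67 − 72)²/72 = 25/72 = 0.3472
A: (91 − 90)²/90 = 1/90 = 0.0111
B: (58 − 54)²/54 = 16/54 = 0.2963
Sum = 0.655

0.655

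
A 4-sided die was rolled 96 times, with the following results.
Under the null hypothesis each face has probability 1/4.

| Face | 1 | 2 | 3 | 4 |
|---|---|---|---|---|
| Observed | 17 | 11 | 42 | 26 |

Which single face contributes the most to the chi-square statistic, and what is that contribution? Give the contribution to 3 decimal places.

3, 13.500

Under H₀ each category has probability 1/4, so each expected count is 96/4 = 24.
cat         O        E   (O−E)²/E
1          17       24     2.0417
2          11       24     7.0417
3          42       24    13.5000
4          26       24     0.1667
The largest term is for 3: 13.500.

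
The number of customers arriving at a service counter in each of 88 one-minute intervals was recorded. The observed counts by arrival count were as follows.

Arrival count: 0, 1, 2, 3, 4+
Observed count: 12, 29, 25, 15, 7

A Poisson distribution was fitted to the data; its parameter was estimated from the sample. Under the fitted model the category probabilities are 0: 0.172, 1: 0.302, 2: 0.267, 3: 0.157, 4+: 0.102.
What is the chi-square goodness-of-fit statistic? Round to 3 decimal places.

1.504

Expected counts E_i = n·p_i: 88×0.172 = 15.136, 88×0.302 = 26.576, 88×0.267 = 23.496, 88×0.157 = 13.816, 88×0.102 = 8.976.
cat         O        E   (O−E)²/E
0          12   15.136     0.6497
1          29   26.576     0.2211
2          25   23.496     0.0963
3          15   13.816     0.1015
4+          7    8.976     0.4350
Sum = 1.504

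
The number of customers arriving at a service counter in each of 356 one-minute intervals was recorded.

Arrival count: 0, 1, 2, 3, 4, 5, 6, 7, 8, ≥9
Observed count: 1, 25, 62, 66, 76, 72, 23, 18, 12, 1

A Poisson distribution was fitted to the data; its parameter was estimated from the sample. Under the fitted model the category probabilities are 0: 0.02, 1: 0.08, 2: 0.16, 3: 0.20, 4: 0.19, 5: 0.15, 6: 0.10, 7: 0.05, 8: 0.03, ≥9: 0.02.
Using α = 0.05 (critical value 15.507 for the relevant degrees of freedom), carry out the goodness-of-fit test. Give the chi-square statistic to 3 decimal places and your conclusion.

23.909; reject

Expected counts E_i = n·p_i: 356×0.02 = 7.12, 356×0.08 = 28.48, 356×0.16 = 56.96, 356×0.20 = 71.2, 356×0.19 = 67.64, 356×0.15 = 53.4, 356×0.10 = 35.6, 356×0.05 = 17.8, 356×0.03 = 10.68, 356×0.02 = 7.12.
χ² = (1−7.12)²/7.12 + (25−28.48)²/28.48 + (62−56.96)²/56.96 + (66−71.2)²/71.2 + (76−67.64)²/67.64 + (72−53.4)²/53.4 + (23−35.6)²/35.6 + (18−17.8)²/17.8 + (12−10.68)²/10.68 + (1−7.12)²/7.12
   = 5.2604 + 0.4252 + 0.4460 + 0.3798 + 1.0333 + 6.4787 + 4.4596 + 0.0022 + 0.1631 + 5.2604
Sum = 23.909
df = 8. Since 23.909 > 15.507, we reject H₀.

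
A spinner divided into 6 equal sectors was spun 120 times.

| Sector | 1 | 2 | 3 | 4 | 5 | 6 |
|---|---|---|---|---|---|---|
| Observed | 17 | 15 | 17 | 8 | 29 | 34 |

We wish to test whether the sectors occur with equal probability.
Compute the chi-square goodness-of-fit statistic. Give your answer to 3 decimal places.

Expected count for each of the 6 categories: 120/6 = 20.
χ² = (17−20)²/20 + (15−20)²/20 + (17−20)²/20 + (8−20)²/20 + (29−20)²/20 + (34−20)²/20
   = 0.4500 + 1.2500 + 0.4500 + 7.2000 + 4.0500 + 9.8000
Sum = 23.200

23.200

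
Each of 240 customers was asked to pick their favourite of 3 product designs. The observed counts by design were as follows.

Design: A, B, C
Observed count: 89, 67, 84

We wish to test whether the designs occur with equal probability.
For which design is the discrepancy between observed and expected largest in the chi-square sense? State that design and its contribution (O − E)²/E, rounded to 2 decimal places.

B, 2.11

Expected count for each of the 3 categories: 240/3 = 80.
A: (89 − 80)²/80 = 81/80 = 1.013
B: (67 − 80)²/80 = 169/80 = 2.113
C: (84 − 80)²/80 = 16/80 = 0.200
The largest term is for B: 2.11.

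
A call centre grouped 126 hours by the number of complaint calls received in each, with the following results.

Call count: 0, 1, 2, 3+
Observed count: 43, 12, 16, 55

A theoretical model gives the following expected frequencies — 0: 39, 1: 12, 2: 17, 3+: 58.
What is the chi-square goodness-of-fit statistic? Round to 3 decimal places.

cat         O        E   (O−E)²/E
0          43       39     0.4103
1          12       12     0.0000
2          16       17     0.0588
3+         55       58     0.1552
Sum = 0.624

0.624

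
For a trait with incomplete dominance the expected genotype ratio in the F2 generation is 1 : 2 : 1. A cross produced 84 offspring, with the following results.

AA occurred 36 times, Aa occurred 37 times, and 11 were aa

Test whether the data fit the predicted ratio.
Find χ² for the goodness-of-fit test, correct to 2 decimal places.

Ratio total = 4. Expected counts: 84×1/4 = 21, 84×2/4 = 42, 84×1/4 = 21.
χ² = (36−21)²/21 + (37−42)²/42 + (11−21)²/21
   = 10.714 + 0.595 + 4.762
Sum = 16.07

16.07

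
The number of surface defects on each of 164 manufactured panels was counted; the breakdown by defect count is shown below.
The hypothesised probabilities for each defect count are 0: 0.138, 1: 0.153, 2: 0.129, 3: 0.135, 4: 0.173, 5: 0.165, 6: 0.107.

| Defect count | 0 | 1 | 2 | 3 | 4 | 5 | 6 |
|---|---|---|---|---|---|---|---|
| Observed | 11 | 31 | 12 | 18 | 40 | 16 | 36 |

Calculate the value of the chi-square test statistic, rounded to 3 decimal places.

40.795

Expected counts E_i = n·p_i: 164×0.138 = 22.632, 164×0.153 = 25.092, 164×0.129 = 21.156, 164×0.135 = 22.14, 164×0.173 = 28.372, 164×0.165 = 27.06, 164×0.107 = 17.548.
0: (11 − 22.632)²/22.632 = 135.303424/22.632 = 5.9784
1: (31 − 25.092)²/25.092 = 34.904464/25.092 = 1.3911
2: (12 − 21.156)²/21.156 = 83.832336/21.156 = 3.9626
3: (18 − 22.14)²/22.14 = 17.1396/22.14 = 0.7741
4: (40 − 28.372)²/28.372 = 135.210384/28.372 = 4.7656
5: (16 − 27.06)²/27.06 = 122.3236/27.06 = 4.5205
6: (36 − 17.548)²/17.548 = 340.476304/17.548 = 19.4026
Sum = 40.795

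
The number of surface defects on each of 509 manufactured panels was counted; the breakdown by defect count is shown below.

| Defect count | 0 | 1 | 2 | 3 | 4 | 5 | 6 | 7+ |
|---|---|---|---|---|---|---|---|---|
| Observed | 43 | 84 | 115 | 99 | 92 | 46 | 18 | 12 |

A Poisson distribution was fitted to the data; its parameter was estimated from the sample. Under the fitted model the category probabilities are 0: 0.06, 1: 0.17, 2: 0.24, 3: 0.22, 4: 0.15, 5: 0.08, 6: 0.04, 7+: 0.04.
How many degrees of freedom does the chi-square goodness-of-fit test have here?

There are k = 8 categories and 1 parameter estimated from the data, so df = 8 − 1 − 1 = 6.

6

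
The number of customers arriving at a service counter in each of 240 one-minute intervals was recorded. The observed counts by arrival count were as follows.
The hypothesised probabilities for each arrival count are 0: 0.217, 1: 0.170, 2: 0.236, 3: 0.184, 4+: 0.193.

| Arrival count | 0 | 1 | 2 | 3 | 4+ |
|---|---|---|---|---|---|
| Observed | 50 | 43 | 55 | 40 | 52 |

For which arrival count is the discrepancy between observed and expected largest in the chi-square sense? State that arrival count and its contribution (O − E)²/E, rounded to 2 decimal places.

Expected counts E_i = n·p_i: 240×0.217 = 52.08, 240×0.170 = 40.8, 240×0.236 = 56.64, 240×0.184 = 44.16, 240×0.193 = 46.32.
0: (50 − 52.08)²/52.08 = 4.3264/52.08 = 0.083
1: (43 − 40.8)²/40.8 = 4.84/40.8 = 0.119
2: (55 − 56.64)²/56.64 = 2.6896/56.64 = 0.047
3: (40 − 44.16)²/44.16 = 17.3056/44.16 = 0.392
4+: (52 − 46.32)²/46.32 = 32.2624/46.32 = 0.697
The largest term is for 4+: 0.70.

4+, 0.70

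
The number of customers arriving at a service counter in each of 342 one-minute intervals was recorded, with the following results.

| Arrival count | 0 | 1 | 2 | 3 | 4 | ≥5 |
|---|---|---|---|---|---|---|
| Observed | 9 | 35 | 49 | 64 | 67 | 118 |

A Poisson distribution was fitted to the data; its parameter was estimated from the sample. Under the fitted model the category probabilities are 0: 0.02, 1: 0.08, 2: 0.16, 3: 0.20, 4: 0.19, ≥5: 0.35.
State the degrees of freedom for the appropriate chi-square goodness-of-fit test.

There are k = 6 categories and 1 parameter estimated from the data, so df = 6 − 1 − 1 = 4.

4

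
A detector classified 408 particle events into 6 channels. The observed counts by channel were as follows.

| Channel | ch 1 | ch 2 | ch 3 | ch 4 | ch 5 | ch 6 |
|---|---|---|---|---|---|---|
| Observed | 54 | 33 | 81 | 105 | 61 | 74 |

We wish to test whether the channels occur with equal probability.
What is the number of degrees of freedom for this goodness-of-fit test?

5

There are k = 6 categories and no parameters were estimated from the data, so df = 6 − 1 = 5.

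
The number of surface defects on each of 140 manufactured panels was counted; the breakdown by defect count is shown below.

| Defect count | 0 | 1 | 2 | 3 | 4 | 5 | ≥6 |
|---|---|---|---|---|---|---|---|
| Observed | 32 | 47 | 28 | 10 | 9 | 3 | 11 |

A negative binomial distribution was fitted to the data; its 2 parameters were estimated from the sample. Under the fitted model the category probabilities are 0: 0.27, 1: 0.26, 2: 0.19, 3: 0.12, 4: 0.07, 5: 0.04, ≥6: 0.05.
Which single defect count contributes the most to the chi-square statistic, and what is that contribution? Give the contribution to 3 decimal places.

Expected counts E_i = n·p_i: 140×0.27 = 37.8, 140×0.26 = 36.4, 140×0.19 = 26.6, 140×0.12 = 16.8, 140×0.07 = 9.8, 140×0.04 = 5.6, 140×0.05 = 7.
χ² = (32−37.8)²/37.8 + (47−36.4)²/36.4 + (28−26.6)²/26.6 + (10−16.8)²/16.8 + (9−9.8)²/9.8 + (3−5.6)²/5.6 + (11−7)²/7
   = 0.8899 + 3.0868 + 0.0737 + 2.7524 + 0.0653 + 1.2071 + 2.2857
The largest term is for 1: 3.087.

1, 3.087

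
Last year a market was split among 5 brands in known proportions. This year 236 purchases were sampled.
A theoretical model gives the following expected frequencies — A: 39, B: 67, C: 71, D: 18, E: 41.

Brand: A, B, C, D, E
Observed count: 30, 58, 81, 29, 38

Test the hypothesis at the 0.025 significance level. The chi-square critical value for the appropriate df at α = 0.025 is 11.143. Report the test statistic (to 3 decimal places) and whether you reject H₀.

11.636; reject

χ² = (30−39)²/39 + (58−67)²/67 + (81−71)²/71 + (29−18)²/18 + (38−41)²/41
   = 2.0769 + 1.2090 + 1.4085 + 6.7222 + 0.2195
Sum = 11.636
df = 4. Since 11.636 > 11.143, we reject H₀.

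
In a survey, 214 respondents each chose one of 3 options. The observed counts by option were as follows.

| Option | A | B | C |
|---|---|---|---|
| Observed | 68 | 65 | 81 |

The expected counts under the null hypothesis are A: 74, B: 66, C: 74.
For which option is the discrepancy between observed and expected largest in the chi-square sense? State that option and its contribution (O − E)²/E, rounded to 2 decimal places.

A: (68 − 74)²/74 = 36/74 = 0.486
B: (65 − 66)²/66 = 1/66 = 0.015
C: (81 − 74)²/74 = 49/74 = 0.662
The largest term is for C: 0.66.

C, 0.66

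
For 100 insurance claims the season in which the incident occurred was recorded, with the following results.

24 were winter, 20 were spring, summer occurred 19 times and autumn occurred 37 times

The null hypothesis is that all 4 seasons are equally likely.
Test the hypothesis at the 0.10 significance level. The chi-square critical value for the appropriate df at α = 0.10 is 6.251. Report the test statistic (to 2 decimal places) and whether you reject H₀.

8.24; reject

Under H₀ each category has probability 1/4, so each expected count is 100/4 = 25.
cat         O        E   (O−E)²/E
winter     24       25      0.040
spring     20       25      1.000
summer     19       25      1.440
autumn     37       25      5.760
Sum = 8.24
df = 3. Since 8.24 > 6.251, we reject H₀.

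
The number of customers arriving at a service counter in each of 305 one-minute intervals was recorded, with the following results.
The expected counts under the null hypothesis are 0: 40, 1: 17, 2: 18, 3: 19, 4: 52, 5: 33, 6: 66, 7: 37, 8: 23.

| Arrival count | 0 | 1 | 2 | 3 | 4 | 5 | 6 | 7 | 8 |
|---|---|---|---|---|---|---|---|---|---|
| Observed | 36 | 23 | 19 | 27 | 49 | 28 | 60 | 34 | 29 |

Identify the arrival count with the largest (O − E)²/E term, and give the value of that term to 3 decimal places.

0: (36 − 40)²/40 = 16/40 = 0.4000
1: (23 − 17)²/17 = 36/17 = 2.1176
2: (19 − 18)²/18 = 1/18 = 0.0556
3: (27 − 19)²/19 = 64/19 = 3.3684
4: (49 − 52)²/52 = 9/52 = 0.1731
5: (28 − 33)²/33 = 25/33 = 0.7576
6: (60 − 66)²/66 = 36/66 = 0.5455
7: (34 − 37)²/37 = 9/37 = 0.2432
8: (29 − 23)²/23 = 36/23 = 1.5652
The largest term is for 3: 3.368.

3, 3.368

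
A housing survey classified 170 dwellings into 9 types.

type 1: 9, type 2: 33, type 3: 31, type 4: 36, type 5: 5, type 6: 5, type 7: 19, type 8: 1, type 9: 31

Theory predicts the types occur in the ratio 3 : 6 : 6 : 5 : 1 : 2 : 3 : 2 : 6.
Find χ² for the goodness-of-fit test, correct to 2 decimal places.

19.27

Ratio total = 34. Expected counts: 170×3/34 = 15, 170×6/34 = 30, 170×6/34 = 30, 170×5/34 = 25, 170×1/34 = 5, 170×2/34 = 10, 170×3/34 = 15, 170×2/34 = 10, 170×6/34 = 30.
χ² = (9−15)²/15 + (33−30)²/30 + (31−30)²/30 + (36−25)²/25 + (5−5)²/5 + (5−10)²/10 + (19−15)²/15 + (1−10)²/10 + (31−30)²/30
   = 2.400 + 0.300 + 0.033 + 4.840 + 0.000 + 2.500 + 1.067 + 8.100 + 0.033
Sum = 19.27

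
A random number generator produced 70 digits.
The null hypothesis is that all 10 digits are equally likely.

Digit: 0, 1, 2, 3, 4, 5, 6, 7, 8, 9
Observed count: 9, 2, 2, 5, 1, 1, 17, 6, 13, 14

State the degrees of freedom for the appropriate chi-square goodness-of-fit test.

9

There are k = 10 categories and no parameters were estimated from the data, so df = 10 − 1 = 9.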